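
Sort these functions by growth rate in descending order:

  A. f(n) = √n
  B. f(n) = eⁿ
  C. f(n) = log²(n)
B > A > C

Comparing growth rates:
B = eⁿ is O(eⁿ)
A = √n is O(√n)
C = log²(n) is O(log² n)

Therefore, the order from fastest to slowest is: B > A > C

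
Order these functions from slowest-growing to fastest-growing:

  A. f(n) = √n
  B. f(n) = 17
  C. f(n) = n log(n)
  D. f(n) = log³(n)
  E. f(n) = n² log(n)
B < D < A < C < E

Comparing growth rates:
B = 17 is O(1)
D = log³(n) is O(log³ n)
A = √n is O(√n)
C = n log(n) is O(n log n)
E = n² log(n) is O(n² log n)

Therefore, the order from slowest to fastest is: B < D < A < C < E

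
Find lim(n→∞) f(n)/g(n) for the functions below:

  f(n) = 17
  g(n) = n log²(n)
0

Since 17 (O(1)) grows slower than n log²(n) (O(n log² n)),
the ratio f(n)/g(n) → 0 as n → ∞.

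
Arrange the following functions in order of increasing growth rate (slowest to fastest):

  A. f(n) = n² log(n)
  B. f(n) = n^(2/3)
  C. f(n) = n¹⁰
B < A < C

Comparing growth rates:
B = n^(2/3) is O(n^(2/3))
A = n² log(n) is O(n² log n)
C = n¹⁰ is O(n¹⁰)

Therefore, the order from slowest to fastest is: B < A < C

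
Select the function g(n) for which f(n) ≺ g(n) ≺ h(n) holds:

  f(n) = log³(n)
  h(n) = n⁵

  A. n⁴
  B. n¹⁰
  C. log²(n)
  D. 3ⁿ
A

We need g(n) with log³(n) = o(g(n)) and g(n) = o(n⁵), i.e. O(log³ n) ≺ g ≺ O(n⁵).
Check each option:
  A. n⁴ — O(n⁴) is strictly between O(log³ n) and O(n⁵) ✓
  B. n¹⁰ — O(n¹⁰) does not grow strictly slower than h(n)
  C. log²(n) — O(log² n) does not grow strictly faster than f(n)
  D. 3ⁿ — O(3ⁿ) does not grow strictly slower than h(n)

Only option A (n⁴) lies strictly between.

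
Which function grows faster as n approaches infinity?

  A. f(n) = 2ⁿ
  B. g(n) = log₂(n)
A

f(n) = 2ⁿ is O(2ⁿ), while g(n) = log₂(n) is O(log n).
Since O(2ⁿ) grows faster than O(log n), f(n) dominates.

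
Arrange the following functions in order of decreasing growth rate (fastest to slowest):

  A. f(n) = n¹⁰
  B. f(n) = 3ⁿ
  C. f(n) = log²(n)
B > A > C

Comparing growth rates:
B = 3ⁿ is O(3ⁿ)
A = n¹⁰ is O(n¹⁰)
C = log²(n) is O(log² n)

Therefore, the order from fastest to slowest is: B > A > C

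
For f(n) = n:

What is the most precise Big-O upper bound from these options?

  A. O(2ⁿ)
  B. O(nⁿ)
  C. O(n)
C

f(n) = n is O(n).
All listed options are valid Big-O bounds (upper bounds),
but O(n) is the tightest (smallest valid bound).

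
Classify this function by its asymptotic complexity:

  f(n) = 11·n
O(n)

The dominant term in 11·n is 11·n, which is Θ(n).
Constants are absorbed, so the tightest bound is O(n).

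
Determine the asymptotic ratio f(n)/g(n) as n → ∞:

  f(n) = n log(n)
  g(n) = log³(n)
∞

Since n log(n) (O(n log n)) grows faster than log³(n) (O(log³ n)),
the ratio f(n)/g(n) → ∞ as n → ∞.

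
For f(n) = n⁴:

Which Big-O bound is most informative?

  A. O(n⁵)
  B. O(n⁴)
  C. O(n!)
B

f(n) = n⁴ is O(n⁴).
All listed options are valid Big-O bounds (upper bounds),
but O(n⁴) is the tightest (smallest valid bound).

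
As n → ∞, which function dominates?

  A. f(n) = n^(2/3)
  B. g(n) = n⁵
B

f(n) = n^(2/3) is O(n^(2/3)), while g(n) = n⁵ is O(n⁵).
Since O(n⁵) grows faster than O(n^(2/3)), g(n) dominates.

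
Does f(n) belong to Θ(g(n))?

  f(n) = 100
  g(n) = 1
True

f(n) = 100 and g(n) = 1 are both O(1).
Since they have the same asymptotic growth rate, f(n) = Θ(g(n)) is true.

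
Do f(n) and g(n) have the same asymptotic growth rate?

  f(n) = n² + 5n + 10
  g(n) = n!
False

f(n) = n² + 5n + 10 is O(n²), and g(n) = n! is O(n!).
Since they have different growth rates, f(n) = Θ(g(n)) is false.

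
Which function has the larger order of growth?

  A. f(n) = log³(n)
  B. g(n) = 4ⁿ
B

f(n) = log³(n) is O(log³ n), while g(n) = 4ⁿ is O(4ⁿ).
Since O(4ⁿ) grows faster than O(log³ n), g(n) dominates.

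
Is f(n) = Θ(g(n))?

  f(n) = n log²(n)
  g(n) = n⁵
False

f(n) = n log²(n) is O(n log² n), and g(n) = n⁵ is O(n⁵).
Since they have different growth rates, f(n) = Θ(g(n)) is false.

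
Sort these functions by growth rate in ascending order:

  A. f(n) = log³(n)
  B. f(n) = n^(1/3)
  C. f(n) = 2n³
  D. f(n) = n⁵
A < B < C < D

Comparing growth rates:
A = log³(n) is O(log³ n)
B = n^(1/3) is O(n^(1/3))
C = 2n³ is O(n³)
D = n⁵ is O(n⁵)

Therefore, the order from slowest to fastest is: A < B < C < D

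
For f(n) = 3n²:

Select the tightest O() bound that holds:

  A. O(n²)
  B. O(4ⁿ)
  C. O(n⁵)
A

f(n) = 3n² is O(n²).
All listed options are valid Big-O bounds (upper bounds),
but O(n²) is the tightest (smallest valid bound).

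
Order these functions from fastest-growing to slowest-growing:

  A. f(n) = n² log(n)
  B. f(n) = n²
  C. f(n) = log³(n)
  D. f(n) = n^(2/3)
A > B > D > C

Comparing growth rates:
A = n² log(n) is O(n² log n)
B = n² is O(n²)
D = n^(2/3) is O(n^(2/3))
C = log³(n) is O(log³ n)

Therefore, the order from fastest to slowest is: A > B > D > C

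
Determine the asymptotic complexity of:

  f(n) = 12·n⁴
O(n⁴)

The dominant term in 12·n⁴ is 12·n⁴, which is Θ(n⁴).
Constants are absorbed, so the tightest bound is O(n⁴).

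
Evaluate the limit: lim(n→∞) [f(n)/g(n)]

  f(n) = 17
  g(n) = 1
17

Since 17 and 1 have the same growth rate (O(1)),
the ratio converges to a constant: 17.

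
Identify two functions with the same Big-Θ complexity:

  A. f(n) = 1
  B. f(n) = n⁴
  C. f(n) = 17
A and C

Examining each function:
  A. 1 is O(1)
  B. n⁴ is O(n⁴)
  C. 17 is O(1)

Functions A and C both have the same complexity class.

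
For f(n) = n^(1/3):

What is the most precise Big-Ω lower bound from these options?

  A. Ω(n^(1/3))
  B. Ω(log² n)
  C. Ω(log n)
A

f(n) = n^(1/3) is Ω(n^(1/3)).
All listed options are valid Big-Ω bounds (lower bounds),
but Ω(n^(1/3)) is the tightest (largest valid bound).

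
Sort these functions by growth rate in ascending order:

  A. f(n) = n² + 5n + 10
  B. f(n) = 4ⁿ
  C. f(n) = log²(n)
C < A < B

Comparing growth rates:
C = log²(n) is O(log² n)
A = n² + 5n + 10 is O(n²)
B = 4ⁿ is O(4ⁿ)

Therefore, the order from slowest to fastest is: C < A < B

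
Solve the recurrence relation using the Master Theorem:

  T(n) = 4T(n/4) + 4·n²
Θ(n²)

Master Theorem: a = 4, b = 4, f(n) = 4·n².
Compute the critical exponent d = log₄(4) = 1.
Compare f(n) = Θ(n²) against n^d:
  k = 2 > d = 1, so f(n) = Ω(n^(d+ε)) — Case 3.
  Regularity: a·(n/b)^2/n^2 = a/b^2 = 4/16 < 1 ✓.
  The top-level work dominates: T(n) = Θ(f(n)) = Θ(n²).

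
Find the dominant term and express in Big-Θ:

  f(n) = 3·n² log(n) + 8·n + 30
Θ(n² log n)

Order the terms by growth rate: 30 ≺ 8·n ≺ 3·n² log(n).
The fastest-growing term 3·n² log(n) dominates as n → ∞; dropping its constant factor gives Θ(n² log n).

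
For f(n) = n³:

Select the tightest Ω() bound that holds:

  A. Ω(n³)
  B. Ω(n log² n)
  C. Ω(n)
A

f(n) = n³ is Ω(n³).
All listed options are valid Big-Ω bounds (lower bounds),
but Ω(n³) is the tightest (largest valid bound).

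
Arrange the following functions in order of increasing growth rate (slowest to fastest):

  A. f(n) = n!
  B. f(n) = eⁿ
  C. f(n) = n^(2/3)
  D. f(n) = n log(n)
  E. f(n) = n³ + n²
C < D < E < B < A

Comparing growth rates:
C = n^(2/3) is O(n^(2/3))
D = n log(n) is O(n log n)
E = n³ + n² is O(n³)
B = eⁿ is O(eⁿ)
A = n! is O(n!)

Therefore, the order from slowest to fastest is: C < D < E < B < A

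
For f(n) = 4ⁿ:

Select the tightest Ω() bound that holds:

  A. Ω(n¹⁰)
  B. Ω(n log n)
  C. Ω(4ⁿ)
C

f(n) = 4ⁿ is Ω(4ⁿ).
All listed options are valid Big-Ω bounds (lower bounds),
but Ω(4ⁿ) is the tightest (largest valid bound).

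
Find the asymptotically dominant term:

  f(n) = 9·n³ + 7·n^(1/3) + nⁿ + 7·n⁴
nⁿ

Looking at each term:
  - 9·n³ is O(n³)
  - 7·n^(1/3) is O(n^(1/3))
  - nⁿ is O(nⁿ)
  - 7·n⁴ is O(n⁴)

The term nⁿ (O(nⁿ)) grows fastest and dominates all others.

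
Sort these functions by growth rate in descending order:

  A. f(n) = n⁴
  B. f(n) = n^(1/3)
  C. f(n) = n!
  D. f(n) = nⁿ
D > C > A > B

Comparing growth rates:
D = nⁿ is O(nⁿ)
C = n! is O(n!)
A = n⁴ is O(n⁴)
B = n^(1/3) is O(n^(1/3))

Therefore, the order from fastest to slowest is: D > C > A > B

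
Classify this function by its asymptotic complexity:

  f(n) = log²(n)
O(log² n)

The dominant term in log²(n) is log²(n), which is Θ(log² n).
Constants are absorbed, so the tightest bound is O(log² n).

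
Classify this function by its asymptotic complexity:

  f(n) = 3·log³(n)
O(log³ n)

The dominant term in 3·log³(n) is 3·log³(n), which is Θ(log³ n).
Constants are absorbed, so the tightest bound is O(log³ n).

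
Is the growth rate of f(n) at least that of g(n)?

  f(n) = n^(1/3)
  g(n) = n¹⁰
False

f(n) = n^(1/3) is O(n^(1/3)), and g(n) = n¹⁰ is O(n¹⁰).
Since O(n^(1/3)) grows slower than O(n¹⁰), f(n) = Ω(g(n)) is false.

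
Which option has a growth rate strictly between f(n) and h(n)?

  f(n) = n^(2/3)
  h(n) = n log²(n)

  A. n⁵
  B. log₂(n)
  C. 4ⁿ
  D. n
D

We need g(n) with n^(2/3) = o(g(n)) and g(n) = o(n log²(n)), i.e. O(n^(2/3)) ≺ g ≺ O(n log² n).
Check each option:
  A. n⁵ — O(n⁵) does not grow strictly slower than h(n)
  B. log₂(n) — O(log n) does not grow strictly faster than f(n)
  C. 4ⁿ — O(4ⁿ) does not grow strictly slower than h(n)
  D. n — O(n) is strictly between O(n^(2/3)) and O(n log² n) ✓

Only option D (n) lies strictly between.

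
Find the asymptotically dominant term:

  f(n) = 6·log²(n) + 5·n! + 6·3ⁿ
5·n!

Looking at each term:
  - 6·log²(n) is O(log² n)
  - 5·n! is O(n!)
  - 6·3ⁿ is O(3ⁿ)

The term 5·n! (O(n!)) grows fastest and dominates all others.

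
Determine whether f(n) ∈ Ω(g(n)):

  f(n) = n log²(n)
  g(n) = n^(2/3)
True

f(n) = n log²(n) is O(n log² n), and g(n) = n^(2/3) is O(n^(2/3)).
Since O(n log² n) grows at least as fast as O(n^(2/3)), f(n) = Ω(g(n)) is true.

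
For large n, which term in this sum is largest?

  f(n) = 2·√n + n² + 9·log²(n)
n²

Looking at each term:
  - 2·√n is O(√n)
  - n² is O(n²)
  - 9·log²(n) is O(log² n)

The term n² (O(n²)) grows fastest and dominates all others.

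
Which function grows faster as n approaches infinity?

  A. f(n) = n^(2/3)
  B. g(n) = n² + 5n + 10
B

f(n) = n^(2/3) is O(n^(2/3)), while g(n) = n² + 5n + 10 is O(n²).
Since O(n²) grows faster than O(n^(2/3)), g(n) dominates.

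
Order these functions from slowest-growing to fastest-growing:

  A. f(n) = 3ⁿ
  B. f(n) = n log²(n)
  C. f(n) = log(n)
C < B < A

Comparing growth rates:
C = log(n) is O(log n)
B = n log²(n) is O(n log² n)
A = 3ⁿ is O(3ⁿ)

Therefore, the order from slowest to fastest is: C < B < A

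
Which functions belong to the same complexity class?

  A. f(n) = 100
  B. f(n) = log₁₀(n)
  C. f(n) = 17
A and C

Examining each function:
  A. 100 is O(1)
  B. log₁₀(n) is O(log n)
  C. 17 is O(1)

Functions A and C both have the same complexity class.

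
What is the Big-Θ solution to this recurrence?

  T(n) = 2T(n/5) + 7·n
Θ(n)

Master Theorem: a = 2, b = 5, f(n) = 7·n.
Compute the critical exponent d = log₅(2) = 0.431.
Compare f(n) = Θ(n) against n^d:
  k = 1 > d = 0.431, so f(n) = Ω(n^(d+ε)) — Case 3.
  Regularity: a·(n/b)^1/n^1 = a/b^1 = 2/5 < 1 ✓.
  The top-level work dominates: T(n) = Θ(f(n)) = Θ(n).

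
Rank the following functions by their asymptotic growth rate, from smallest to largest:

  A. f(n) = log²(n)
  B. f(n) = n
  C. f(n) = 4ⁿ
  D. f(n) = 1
D < A < B < C

Comparing growth rates:
D = 1 is O(1)
A = log²(n) is O(log² n)
B = n is O(n)
C = 4ⁿ is O(4ⁿ)

Therefore, the order from slowest to fastest is: D < A < B < C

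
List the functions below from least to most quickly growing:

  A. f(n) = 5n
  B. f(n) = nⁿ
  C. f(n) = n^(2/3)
C < A < B

Comparing growth rates:
C = n^(2/3) is O(n^(2/3))
A = 5n is O(n)
B = nⁿ is O(nⁿ)

Therefore, the order from slowest to fastest is: C < A < B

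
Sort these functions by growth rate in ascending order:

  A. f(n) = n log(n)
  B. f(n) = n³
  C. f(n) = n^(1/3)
C < A < B

Comparing growth rates:
C = n^(1/3) is O(n^(1/3))
A = n log(n) is O(n log n)
B = n³ is O(n³)

Therefore, the order from slowest to fastest is: C < A < B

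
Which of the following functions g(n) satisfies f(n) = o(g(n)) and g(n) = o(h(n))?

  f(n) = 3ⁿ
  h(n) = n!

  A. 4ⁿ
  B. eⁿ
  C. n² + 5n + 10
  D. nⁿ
A

We need g(n) with 3ⁿ = o(g(n)) and g(n) = o(n!), i.e. O(3ⁿ) ≺ g ≺ O(n!).
Check each option:
  A. 4ⁿ — O(4ⁿ) is strictly between O(3ⁿ) and O(n!) ✓
  B. eⁿ — O(eⁿ) does not grow strictly faster than f(n)
  C. n² + 5n + 10 — O(n²) does not grow strictly faster than f(n)
  D. nⁿ — O(nⁿ) does not grow strictly slower than h(n)

Only option A (4ⁿ) lies strictly between.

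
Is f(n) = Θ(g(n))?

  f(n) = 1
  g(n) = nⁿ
False

f(n) = 1 is O(1), and g(n) = nⁿ is O(nⁿ).
Since they have different growth rates, f(n) = Θ(g(n)) is false.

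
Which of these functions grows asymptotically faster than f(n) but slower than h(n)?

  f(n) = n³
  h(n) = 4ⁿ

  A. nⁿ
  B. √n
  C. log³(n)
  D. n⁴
D

We need g(n) with n³ = o(g(n)) and g(n) = o(4ⁿ), i.e. O(n³) ≺ g ≺ O(4ⁿ).
Check each option:
  A. nⁿ — O(nⁿ) does not grow strictly slower than h(n)
  B. √n — O(√n) does not grow strictly faster than f(n)
  C. log³(n) — O(log³ n) does not grow strictly faster than f(n)
  D. n⁴ — O(n⁴) is strictly between O(n³) and O(4ⁿ) ✓

Only option D (n⁴) lies strictly between.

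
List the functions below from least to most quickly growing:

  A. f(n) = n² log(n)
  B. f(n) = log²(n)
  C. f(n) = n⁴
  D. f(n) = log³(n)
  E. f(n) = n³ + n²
B < D < A < E < C

Comparing growth rates:
B = log²(n) is O(log² n)
D = log³(n) is O(log³ n)
A = n² log(n) is O(n² log n)
E = n³ + n² is O(n³)
C = n⁴ is O(n⁴)

Therefore, the order from slowest to fastest is: B < D < A < E < C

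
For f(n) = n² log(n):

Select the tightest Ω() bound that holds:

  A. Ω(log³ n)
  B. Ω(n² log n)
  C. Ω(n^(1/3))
B

f(n) = n² log(n) is Ω(n² log n).
All listed options are valid Big-Ω bounds (lower bounds),
but Ω(n² log n) is the tightest (largest valid bound).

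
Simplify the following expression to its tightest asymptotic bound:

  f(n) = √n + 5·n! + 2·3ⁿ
Θ(n!)

Order the terms by growth rate: √n ≺ 2·3ⁿ ≺ 5·n!.
The fastest-growing term 5·n! dominates as n → ∞; dropping its constant factor gives Θ(n!).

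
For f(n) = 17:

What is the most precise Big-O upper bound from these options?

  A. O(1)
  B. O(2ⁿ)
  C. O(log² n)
A

f(n) = 17 is O(1).
All listed options are valid Big-O bounds (upper bounds),
but O(1) is the tightest (smallest valid bound).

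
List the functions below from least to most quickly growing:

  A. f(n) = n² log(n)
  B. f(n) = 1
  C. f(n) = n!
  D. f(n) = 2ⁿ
B < A < D < C

Comparing growth rates:
B = 1 is O(1)
A = n² log(n) is O(n² log n)
D = 2ⁿ is O(2ⁿ)
C = n! is O(n!)

Therefore, the order from slowest to fastest is: B < A < D < C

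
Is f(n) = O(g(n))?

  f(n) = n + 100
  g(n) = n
True

f(n) = n + 100 and g(n) = n are both O(n).
Big-O permits equal growth rates (f ≤ c·g for some c), so f(n) = O(g(n)) is true.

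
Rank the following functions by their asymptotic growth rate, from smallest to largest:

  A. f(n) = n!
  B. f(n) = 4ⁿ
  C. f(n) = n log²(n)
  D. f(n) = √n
D < C < B < A

Comparing growth rates:
D = √n is O(√n)
C = n log²(n) is O(n log² n)
B = 4ⁿ is O(4ⁿ)
A = n! is O(n!)

Therefore, the order from slowest to fastest is: D < C < B < A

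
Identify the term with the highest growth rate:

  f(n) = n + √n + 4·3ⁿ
4·3ⁿ

Looking at each term:
  - n is O(n)
  - √n is O(√n)
  - 4·3ⁿ is O(3ⁿ)

The term 4·3ⁿ (O(3ⁿ)) grows fastest and dominates all others.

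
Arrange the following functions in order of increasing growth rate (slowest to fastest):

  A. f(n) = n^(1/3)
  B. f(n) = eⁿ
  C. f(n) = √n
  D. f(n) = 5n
A < C < D < B

Comparing growth rates:
A = n^(1/3) is O(n^(1/3))
C = √n is O(√n)
D = 5n is O(n)
B = eⁿ is O(eⁿ)

Therefore, the order from slowest to fastest is: A < C < D < B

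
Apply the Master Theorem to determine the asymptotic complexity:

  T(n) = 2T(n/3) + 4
Θ(n^log₃(2))

Master Theorem: a = 2, b = 3, f(n) = 4.
Compute the critical exponent d = log₃(2) = 0.631.
Compare f(n) = Θ(1) against n^d:
  k = 0 < d = 0.631, so f(n) = O(n^(d-ε)) — Case 1.
  The recursion cost dominates: T(n) = Θ(n^d) = Θ(n^log₃(2)).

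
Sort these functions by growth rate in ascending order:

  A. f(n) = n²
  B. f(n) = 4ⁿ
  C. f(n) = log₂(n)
C < A < B

Comparing growth rates:
C = log₂(n) is O(log n)
A = n² is O(n²)
B = 4ⁿ is O(4ⁿ)

Therefore, the order from slowest to fastest is: C < A < B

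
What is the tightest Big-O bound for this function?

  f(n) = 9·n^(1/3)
O(n^(1/3))

The dominant term in 9·n^(1/3) is 9·n^(1/3), which is Θ(n^(1/3)).
Constants are absorbed, so the tightest bound is O(n^(1/3)).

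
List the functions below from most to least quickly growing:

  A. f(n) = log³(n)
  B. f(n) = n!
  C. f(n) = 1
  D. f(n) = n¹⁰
B > D > A > C

Comparing growth rates:
B = n! is O(n!)
D = n¹⁰ is O(n¹⁰)
A = log³(n) is O(log³ n)
C = 1 is O(1)

Therefore, the order from fastest to slowest is: B > D > A > C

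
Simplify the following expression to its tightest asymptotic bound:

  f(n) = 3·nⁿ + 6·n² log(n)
Θ(nⁿ)

Order the terms by growth rate: 6·n² log(n) ≺ 3·nⁿ.
The fastest-growing term 3·nⁿ dominates as n → ∞; dropping its constant factor gives Θ(nⁿ).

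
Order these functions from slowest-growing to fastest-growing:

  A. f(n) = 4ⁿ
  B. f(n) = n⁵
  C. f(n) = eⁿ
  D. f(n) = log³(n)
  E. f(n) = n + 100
D < E < B < C < A

Comparing growth rates:
D = log³(n) is O(log³ n)
E = n + 100 is O(n)
B = n⁵ is O(n⁵)
C = eⁿ is O(eⁿ)
A = 4ⁿ is O(4ⁿ)

Therefore, the order from slowest to fastest is: D < E < B < C < A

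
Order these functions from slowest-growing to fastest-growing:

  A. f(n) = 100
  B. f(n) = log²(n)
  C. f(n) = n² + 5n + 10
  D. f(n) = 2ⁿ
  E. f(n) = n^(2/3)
A < B < E < C < D

Comparing growth rates:
A = 100 is O(1)
B = log²(n) is O(log² n)
E = n^(2/3) is O(n^(2/3))
C = n² + 5n + 10 is O(n²)
D = 2ⁿ is O(2ⁿ)

Therefore, the order from slowest to fastest is: A < B < E < C < D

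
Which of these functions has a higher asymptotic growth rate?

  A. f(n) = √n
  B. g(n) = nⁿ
B

f(n) = √n is O(√n), while g(n) = nⁿ is O(nⁿ).
Since O(nⁿ) grows faster than O(√n), g(n) dominates.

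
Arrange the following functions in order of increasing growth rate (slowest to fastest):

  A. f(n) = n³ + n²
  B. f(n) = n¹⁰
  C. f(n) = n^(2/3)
C < A < B

Comparing growth rates:
C = n^(2/3) is O(n^(2/3))
A = n³ + n² is O(n³)
B = n¹⁰ is O(n¹⁰)

Therefore, the order from slowest to fastest is: C < A < B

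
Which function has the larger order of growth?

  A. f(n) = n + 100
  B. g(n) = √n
A

f(n) = n + 100 is O(n), while g(n) = √n is O(√n).
Since O(n) grows faster than O(√n), f(n) dominates.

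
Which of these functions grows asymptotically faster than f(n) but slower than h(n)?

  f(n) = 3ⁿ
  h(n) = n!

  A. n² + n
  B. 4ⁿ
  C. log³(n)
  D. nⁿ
B

We need g(n) with 3ⁿ = o(g(n)) and g(n) = o(n!), i.e. O(3ⁿ) ≺ g ≺ O(n!).
Check each option:
  A. n² + n — O(n²) does not grow strictly faster than f(n)
  B. 4ⁿ — O(4ⁿ) is strictly between O(3ⁿ) and O(n!) ✓
  C. log³(n) — O(log³ n) does not grow strictly faster than f(n)
  D. nⁿ — O(nⁿ) does not grow strictly slower than h(n)

Only option B (4ⁿ) lies strictly between.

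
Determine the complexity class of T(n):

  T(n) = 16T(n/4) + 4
Θ(n²)

Master Theorem: a = 16, b = 4, f(n) = 4.
Compute the critical exponent d = log₄(16) = 2.
Compare f(n) = Θ(1) against n^d:
  k = 0 < d = 2, so f(n) = O(n^(d-ε)) — Case 1.
  The recursion cost dominates: T(n) = Θ(n^d) = Θ(n²).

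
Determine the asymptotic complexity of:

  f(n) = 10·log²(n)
O(log² n)

The dominant term in 10·log²(n) is 10·log²(n), which is Θ(log² n).
Constants are absorbed, so the tightest bound is O(log² n).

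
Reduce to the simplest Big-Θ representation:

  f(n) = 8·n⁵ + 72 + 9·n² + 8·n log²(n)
Θ(n⁵)

Order the terms by growth rate: 72 ≺ 8·n log²(n) ≺ 9·n² ≺ 8·n⁵.
The fastest-growing term 8·n⁵ dominates as n → ∞; dropping its constant factor gives Θ(n⁵).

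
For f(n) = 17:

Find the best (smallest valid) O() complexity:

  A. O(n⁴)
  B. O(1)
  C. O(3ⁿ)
B

f(n) = 17 is O(1).
All listed options are valid Big-O bounds (upper bounds),
but O(1) is the tightest (smallest valid bound).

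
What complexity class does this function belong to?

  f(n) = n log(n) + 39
O(n log n)

The dominant term in n log(n) + 39 is n log(n), which is Θ(n log n).
Lower-order terms (39) are asymptotically negligible.
Constants are absorbed, so the tightest bound is O(n log n).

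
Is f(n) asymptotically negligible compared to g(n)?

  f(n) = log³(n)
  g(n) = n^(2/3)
True

f(n) = log³(n) is O(log³ n), and g(n) = n^(2/3) is O(n^(2/3)).
Since O(log³ n) grows strictly slower than O(n^(2/3)), f(n) = o(g(n)) is true.
This means lim(n→∞) f(n)/g(n) = 0.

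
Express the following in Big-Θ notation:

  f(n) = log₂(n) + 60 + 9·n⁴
Θ(n⁴)

Order the terms by growth rate: 60 ≺ log₂(n) ≺ 9·n⁴.
The fastest-growing term 9·n⁴ dominates as n → ∞; dropping its constant factor gives Θ(n⁴).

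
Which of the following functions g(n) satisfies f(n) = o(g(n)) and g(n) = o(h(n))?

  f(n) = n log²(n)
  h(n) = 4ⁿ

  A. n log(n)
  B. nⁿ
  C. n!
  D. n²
D

We need g(n) with n log²(n) = o(g(n)) and g(n) = o(4ⁿ), i.e. O(n log² n) ≺ g ≺ O(4ⁿ).
Check each option:
  A. n log(n) — O(n log n) does not grow strictly faster than f(n)
  B. nⁿ — O(nⁿ) does not grow strictly slower than h(n)
  C. n! — O(n!) does not grow strictly slower than h(n)
  D. n² — O(n²) is strictly between O(n log² n) and O(4ⁿ) ✓

Only option D (n²) lies strictly between.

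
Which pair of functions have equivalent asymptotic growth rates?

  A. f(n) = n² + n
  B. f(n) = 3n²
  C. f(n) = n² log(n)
A and B

Examining each function:
  A. n² + n is O(n²)
  B. 3n² is O(n²)
  C. n² log(n) is O(n² log n)

Functions A and B both have the same complexity class.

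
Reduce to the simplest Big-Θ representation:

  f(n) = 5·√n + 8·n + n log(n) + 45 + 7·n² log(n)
Θ(n² log n)

Order the terms by growth rate: 45 ≺ 5·√n ≺ 8·n ≺ n log(n) ≺ 7·n² log(n).
The fastest-growing term 7·n² log(n) dominates as n → ∞; dropping its constant factor gives Θ(n² log n).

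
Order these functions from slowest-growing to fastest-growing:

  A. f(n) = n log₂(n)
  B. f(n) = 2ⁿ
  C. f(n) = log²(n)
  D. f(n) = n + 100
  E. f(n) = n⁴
C < D < A < E < B

Comparing growth rates:
C = log²(n) is O(log² n)
D = n + 100 is O(n)
A = n log₂(n) is O(n log n)
E = n⁴ is O(n⁴)
B = 2ⁿ is O(2ⁿ)

Therefore, the order from slowest to fastest is: C < D < A < E < B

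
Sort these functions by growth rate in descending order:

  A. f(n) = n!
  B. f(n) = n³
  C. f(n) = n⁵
A > C > B

Comparing growth rates:
A = n! is O(n!)
C = n⁵ is O(n⁵)
B = n³ is O(n³)

Therefore, the order from fastest to slowest is: A > C > B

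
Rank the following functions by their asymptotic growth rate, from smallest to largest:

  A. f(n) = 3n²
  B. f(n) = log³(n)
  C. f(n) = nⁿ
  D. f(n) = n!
B < A < D < C

Comparing growth rates:
B = log³(n) is O(log³ n)
A = 3n² is O(n²)
D = n! is O(n!)
C = nⁿ is O(nⁿ)

Therefore, the order from slowest to fastest is: B < A < D < C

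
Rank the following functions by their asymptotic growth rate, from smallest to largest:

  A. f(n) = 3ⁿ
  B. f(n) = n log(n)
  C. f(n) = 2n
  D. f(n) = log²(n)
D < C < B < A

Comparing growth rates:
D = log²(n) is O(log² n)
C = 2n is O(n)
B = n log(n) is O(n log n)
A = 3ⁿ is O(3ⁿ)

Therefore, the order from slowest to fastest is: D < C < B < A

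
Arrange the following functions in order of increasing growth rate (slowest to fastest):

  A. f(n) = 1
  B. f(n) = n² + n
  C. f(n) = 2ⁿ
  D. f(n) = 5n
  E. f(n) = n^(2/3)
A < E < D < B < C

Comparing growth rates:
A = 1 is O(1)
E = n^(2/3) is O(n^(2/3))
D = 5n is O(n)
B = n² + n is O(n²)
C = 2ⁿ is O(2ⁿ)

Therefore, the order from slowest to fastest is: A < E < D < B < C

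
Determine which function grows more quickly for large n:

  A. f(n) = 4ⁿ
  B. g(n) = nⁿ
B

f(n) = 4ⁿ is O(4ⁿ), while g(n) = nⁿ is O(nⁿ).
Since O(nⁿ) grows faster than O(4ⁿ), g(n) dominates.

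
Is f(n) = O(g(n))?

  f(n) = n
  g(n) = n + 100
True

f(n) = n and g(n) = n + 100 are both O(n).
Big-O permits equal growth rates (f ≤ c·g for some c), so f(n) = O(g(n)) is true.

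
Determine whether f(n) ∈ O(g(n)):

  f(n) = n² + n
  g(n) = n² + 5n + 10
True

f(n) = n² + n and g(n) = n² + 5n + 10 are both O(n²).
Big-O permits equal growth rates (f ≤ c·g for some c), so f(n) = O(g(n)) is true.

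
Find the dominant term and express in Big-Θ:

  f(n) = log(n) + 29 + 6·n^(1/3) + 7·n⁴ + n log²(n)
Θ(n⁴)

Order the terms by growth rate: 29 ≺ log(n) ≺ 6·n^(1/3) ≺ n log²(n) ≺ 7·n⁴.
The fastest-growing term 7·n⁴ dominates as n → ∞; dropping its constant factor gives Θ(n⁴).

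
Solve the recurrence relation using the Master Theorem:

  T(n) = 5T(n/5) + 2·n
Θ(n log n)

Master Theorem: a = 5, b = 5, f(n) = 2·n.
Compute the critical exponent d = log₅(5) = 1.
Compare f(n) = Θ(n) against n^d:
  k = 1 = d, so f(n) = Θ(n^d) — Case 2.
  Work is balanced across levels: T(n) = Θ(n^d log n) = Θ(n log n).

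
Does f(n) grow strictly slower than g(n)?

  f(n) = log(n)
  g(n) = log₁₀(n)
False

f(n) = log(n) is O(log n), and g(n) = log₁₀(n) is O(log n).
Since they have the same growth rate, f(n) = o(g(n)) is false.
(f = o(g) requires f to grow strictly slower, not equal.)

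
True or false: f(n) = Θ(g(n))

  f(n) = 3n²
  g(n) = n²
True

f(n) = 3n² and g(n) = n² are both O(n²).
Since they have the same asymptotic growth rate, f(n) = Θ(g(n)) is true.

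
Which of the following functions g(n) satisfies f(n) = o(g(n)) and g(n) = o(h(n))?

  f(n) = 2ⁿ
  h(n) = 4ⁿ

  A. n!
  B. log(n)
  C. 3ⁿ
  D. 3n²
C

We need g(n) with 2ⁿ = o(g(n)) and g(n) = o(4ⁿ), i.e. O(2ⁿ) ≺ g ≺ O(4ⁿ).
Check each option:
  A. n! — O(n!) does not grow strictly slower than h(n)
  B. log(n) — O(log n) does not grow strictly faster than f(n)
  C. 3ⁿ — O(3ⁿ) is strictly between O(2ⁿ) and O(4ⁿ) ✓
  D. 3n² — O(n²) does not grow strictly faster than f(n)

Only option C (3ⁿ) lies strictly between.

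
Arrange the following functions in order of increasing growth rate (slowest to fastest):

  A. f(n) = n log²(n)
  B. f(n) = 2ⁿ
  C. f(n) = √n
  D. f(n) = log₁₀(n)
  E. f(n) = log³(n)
D < E < C < A < B

Comparing growth rates:
D = log₁₀(n) is O(log n)
E = log³(n) is O(log³ n)
C = √n is O(√n)
A = n log²(n) is O(n log² n)
B = 2ⁿ is O(2ⁿ)

Therefore, the order from slowest to fastest is: D < E < C < A < B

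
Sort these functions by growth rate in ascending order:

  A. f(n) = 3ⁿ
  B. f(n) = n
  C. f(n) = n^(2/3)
C < B < A

Comparing growth rates:
C = n^(2/3) is O(n^(2/3))
B = n is O(n)
A = 3ⁿ is O(3ⁿ)

Therefore, the order from slowest to fastest is: C < B < A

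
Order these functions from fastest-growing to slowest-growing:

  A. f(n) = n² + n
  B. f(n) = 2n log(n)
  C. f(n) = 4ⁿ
C > A > B

Comparing growth rates:
C = 4ⁿ is O(4ⁿ)
A = n² + n is O(n²)
B = 2n log(n) is O(n log n)

Therefore, the order from fastest to slowest is: C > A > B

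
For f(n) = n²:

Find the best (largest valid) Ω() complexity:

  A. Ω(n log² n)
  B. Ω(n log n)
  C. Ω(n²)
C

f(n) = n² is Ω(n²).
All listed options are valid Big-Ω bounds (lower bounds),
but Ω(n²) is the tightest (largest valid bound).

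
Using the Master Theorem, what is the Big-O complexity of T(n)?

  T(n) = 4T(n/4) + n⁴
Θ(n⁴)

Master Theorem: a = 4, b = 4, f(n) = n⁴.
Compute the critical exponent d = log₄(4) = 1.
Compare f(n) = Θ(n⁴) against n^d:
  k = 4 > d = 1, so f(n) = Ω(n^(d+ε)) — Case 3.
  Regularity: a·(n/b)^4/n^4 = a/b^4 = 4/256 < 1 ✓.
  The top-level work dominates: T(n) = Θ(f(n)) = Θ(n⁴).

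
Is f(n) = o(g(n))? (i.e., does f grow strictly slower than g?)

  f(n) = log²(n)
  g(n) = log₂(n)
False

f(n) = log²(n) is O(log² n), and g(n) = log₂(n) is O(log n).
Since O(log² n) grows faster than or equal to O(log n), f(n) = o(g(n)) is false.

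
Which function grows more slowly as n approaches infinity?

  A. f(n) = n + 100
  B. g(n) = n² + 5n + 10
A

f(n) = n + 100 is O(n), while g(n) = n² + 5n + 10 is O(n²).
Since O(n) grows slower than O(n²), f(n) is dominated.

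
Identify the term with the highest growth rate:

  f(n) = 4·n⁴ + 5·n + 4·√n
4·n⁴

Looking at each term:
  - 4·n⁴ is O(n⁴)
  - 5·n is O(n)
  - 4·√n is O(√n)

The term 4·n⁴ (O(n⁴)) grows fastest and dominates all others.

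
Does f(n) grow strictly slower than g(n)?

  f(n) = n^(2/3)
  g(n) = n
True

f(n) = n^(2/3) is O(n^(2/3)), and g(n) = n is O(n).
Since O(n^(2/3)) grows strictly slower than O(n), f(n) = o(g(n)) is true.
This means lim(n→∞) f(n)/g(n) = 0.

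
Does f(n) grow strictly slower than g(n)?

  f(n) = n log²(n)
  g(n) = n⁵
True

f(n) = n log²(n) is O(n log² n), and g(n) = n⁵ is O(n⁵).
Since O(n log² n) grows strictly slower than O(n⁵), f(n) = o(g(n)) is true.
This means lim(n→∞) f(n)/g(n) = 0.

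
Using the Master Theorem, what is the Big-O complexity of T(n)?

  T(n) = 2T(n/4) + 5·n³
Θ(n³)

Master Theorem: a = 2, b = 4, f(n) = 5·n³.
Compute the critical exponent d = log₄(2) = 0.500.
Compare f(n) = Θ(n³) against n^d:
  k = 3 > d = 0.500, so f(n) = Ω(n^(d+ε)) — Case 3.
  Regularity: a·(n/b)^3/n^3 = a/b^3 = 2/64 < 1 ✓.
  The top-level work dominates: T(n) = Θ(f(n)) = Θ(n³).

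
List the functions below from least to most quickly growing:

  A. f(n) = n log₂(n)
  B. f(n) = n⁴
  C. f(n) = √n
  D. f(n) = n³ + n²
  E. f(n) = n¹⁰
C < A < D < B < E

Comparing growth rates:
C = √n is O(√n)
A = n log₂(n) is O(n log n)
D = n³ + n² is O(n³)
B = n⁴ is O(n⁴)
E = n¹⁰ is O(n¹⁰)

Therefore, the order from slowest to fastest is: C < A < D < B < E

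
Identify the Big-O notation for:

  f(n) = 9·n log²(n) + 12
O(n log² n)

The dominant term in 9·n log²(n) + 12 is 9·n log²(n), which is Θ(n log² n).
Lower-order terms (12) are asymptotically negligible.
Constants are absorbed, so the tightest bound is O(n log² n).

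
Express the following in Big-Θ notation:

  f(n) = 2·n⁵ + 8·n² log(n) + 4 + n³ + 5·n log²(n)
Θ(n⁵)

Order the terms by growth rate: 4 ≺ 5·n log²(n) ≺ 8·n² log(n) ≺ n³ ≺ 2·n⁵.
The fastest-growing term 2·n⁵ dominates as n → ∞; dropping its constant factor gives Θ(n⁵).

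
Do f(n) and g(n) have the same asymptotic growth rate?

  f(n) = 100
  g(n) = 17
True

f(n) = 100 and g(n) = 17 are both O(1).
Since they have the same asymptotic growth rate, f(n) = Θ(g(n)) is true.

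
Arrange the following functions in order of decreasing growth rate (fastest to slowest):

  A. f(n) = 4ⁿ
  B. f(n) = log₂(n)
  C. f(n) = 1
A > B > C

Comparing growth rates:
A = 4ⁿ is O(4ⁿ)
B = log₂(n) is O(log n)
C = 1 is O(1)

Therefore, the order from fastest to slowest is: A > B > C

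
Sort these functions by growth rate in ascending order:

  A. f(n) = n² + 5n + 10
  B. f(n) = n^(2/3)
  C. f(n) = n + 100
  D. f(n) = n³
B < C < A < D

Comparing growth rates:
B = n^(2/3) is O(n^(2/3))
C = n + 100 is O(n)
A = n² + 5n + 10 is O(n²)
D = n³ is O(n³)

Therefore, the order from slowest to fastest is: B < C < A < D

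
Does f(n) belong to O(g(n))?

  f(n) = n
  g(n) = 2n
True

f(n) = n and g(n) = 2n are both O(n).
Big-O permits equal growth rates (f ≤ c·g for some c), so f(n) = O(g(n)) is true.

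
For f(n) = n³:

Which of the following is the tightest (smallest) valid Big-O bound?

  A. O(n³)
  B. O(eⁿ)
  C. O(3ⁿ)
A

f(n) = n³ is O(n³).
All listed options are valid Big-O bounds (upper bounds),
but O(n³) is the tightest (smallest valid bound).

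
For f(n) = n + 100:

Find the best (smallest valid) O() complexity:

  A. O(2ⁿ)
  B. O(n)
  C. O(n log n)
B

f(n) = n + 100 is O(n).
All listed options are valid Big-O bounds (upper bounds),
but O(n) is the tightest (smallest valid bound).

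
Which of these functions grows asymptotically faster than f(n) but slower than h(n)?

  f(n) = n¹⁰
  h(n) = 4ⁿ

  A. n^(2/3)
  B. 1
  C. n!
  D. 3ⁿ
D

We need g(n) with n¹⁰ = o(g(n)) and g(n) = o(4ⁿ), i.e. O(n¹⁰) ≺ g ≺ O(4ⁿ).
Check each option:
  A. n^(2/3) — O(n^(2/3)) does not grow strictly faster than f(n)
  B. 1 — O(1) does not grow strictly faster than f(n)
  C. n! — O(n!) does not grow strictly slower than h(n)
  D. 3ⁿ — O(3ⁿ) is strictly between O(n¹⁰) and O(4ⁿ) ✓

Only option D (3ⁿ) lies strictly between.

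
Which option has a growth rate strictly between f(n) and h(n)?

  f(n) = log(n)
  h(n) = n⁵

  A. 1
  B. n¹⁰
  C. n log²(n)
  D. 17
C

We need g(n) with log(n) = o(g(n)) and g(n) = o(n⁵), i.e. O(log n) ≺ g ≺ O(n⁵).
Check each option:
  A. 1 — O(1) does not grow strictly faster than f(n)
  B. n¹⁰ — O(n¹⁰) does not grow strictly slower than h(n)
  C. n log²(n) — O(n log² n) is strictly between O(log n) and O(n⁵) ✓
  D. 17 — O(1) does not grow strictly faster than f(n)

Only option C (n log²(n)) lies strictly between.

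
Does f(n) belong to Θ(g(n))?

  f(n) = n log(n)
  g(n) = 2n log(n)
True

f(n) = n log(n) and g(n) = 2n log(n) are both O(n log n).
Since they have the same asymptotic growth rate, f(n) = Θ(g(n)) is true.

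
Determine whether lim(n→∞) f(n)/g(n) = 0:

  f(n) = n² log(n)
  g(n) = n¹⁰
True

f(n) = n² log(n) is O(n² log n), and g(n) = n¹⁰ is O(n¹⁰).
Since O(n² log n) grows strictly slower than O(n¹⁰), f(n) = o(g(n)) is true.
This means lim(n→∞) f(n)/g(n) = 0.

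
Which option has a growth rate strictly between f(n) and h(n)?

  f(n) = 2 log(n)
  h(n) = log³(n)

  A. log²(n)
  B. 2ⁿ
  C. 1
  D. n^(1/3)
A

We need g(n) with 2 log(n) = o(g(n)) and g(n) = o(log³(n)), i.e. O(log n) ≺ g ≺ O(log³ n).
Check each option:
  A. log²(n) — O(log² n) is strictly between O(log n) and O(log³ n) ✓
  B. 2ⁿ — O(2ⁿ) does not grow strictly slower than h(n)
  C. 1 — O(1) does not grow strictly faster than f(n)
  D. n^(1/3) — O(n^(1/3)) does not grow strictly slower than h(n)

Only option A (log²(n)) lies strictly between.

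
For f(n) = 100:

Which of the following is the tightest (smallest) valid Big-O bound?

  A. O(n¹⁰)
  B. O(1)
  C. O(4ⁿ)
B

f(n) = 100 is O(1).
All listed options are valid Big-O bounds (upper bounds),
but O(1) is the tightest (smallest valid bound).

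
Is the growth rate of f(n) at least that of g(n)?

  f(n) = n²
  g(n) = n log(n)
True

f(n) = n² is O(n²), and g(n) = n log(n) is O(n log n).
Since O(n²) grows at least as fast as O(n log n), f(n) = Ω(g(n)) is true.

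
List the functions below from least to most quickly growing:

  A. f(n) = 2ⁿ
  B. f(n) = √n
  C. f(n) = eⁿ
B < A < C

Comparing growth rates:
B = √n is O(√n)
A = 2ⁿ is O(2ⁿ)
C = eⁿ is O(eⁿ)

Therefore, the order from slowest to fastest is: B < A < C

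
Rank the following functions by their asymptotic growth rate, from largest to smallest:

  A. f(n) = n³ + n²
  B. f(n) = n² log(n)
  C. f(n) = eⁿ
C > A > B

Comparing growth rates:
C = eⁿ is O(eⁿ)
A = n³ + n² is O(n³)
B = n² log(n) is O(n² log n)

Therefore, the order from fastest to slowest is: C > A > B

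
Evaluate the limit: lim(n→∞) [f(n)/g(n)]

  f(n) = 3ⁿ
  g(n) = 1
∞

Since 3ⁿ (O(3ⁿ)) grows faster than 1 (O(1)),
the ratio f(n)/g(n) → ∞ as n → ∞.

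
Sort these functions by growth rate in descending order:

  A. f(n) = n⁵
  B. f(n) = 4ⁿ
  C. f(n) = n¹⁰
B > C > A

Comparing growth rates:
B = 4ⁿ is O(4ⁿ)
C = n¹⁰ is O(n¹⁰)
A = n⁵ is O(n⁵)

Therefore, the order from fastest to slowest is: B > C > A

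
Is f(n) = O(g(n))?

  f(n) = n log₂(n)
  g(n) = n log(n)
True

f(n) = n log₂(n) and g(n) = n log(n) are both O(n log n).
Big-O permits equal growth rates (f ≤ c·g for some c), so f(n) = O(g(n)) is true.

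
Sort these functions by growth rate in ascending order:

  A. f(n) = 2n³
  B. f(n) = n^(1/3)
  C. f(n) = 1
C < B < A

Comparing growth rates:
C = 1 is O(1)
B = n^(1/3) is O(n^(1/3))
A = 2n³ is O(n³)

Therefore, the order from slowest to fastest is: C < B < A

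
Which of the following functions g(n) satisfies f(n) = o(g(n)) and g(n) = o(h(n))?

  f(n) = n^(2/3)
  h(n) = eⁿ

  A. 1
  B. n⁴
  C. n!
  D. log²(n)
B

We need g(n) with n^(2/3) = o(g(n)) and g(n) = o(eⁿ), i.e. O(n^(2/3)) ≺ g ≺ O(eⁿ).
Check each option:
  A. 1 — O(1) does not grow strictly faster than f(n)
  B. n⁴ — O(n⁴) is strictly between O(n^(2/3)) and O(eⁿ) ✓
  C. n! — O(n!) does not grow strictly slower than h(n)
  D. log²(n) — O(log² n) does not grow strictly faster than f(n)

Only option B (n⁴) lies strictly between.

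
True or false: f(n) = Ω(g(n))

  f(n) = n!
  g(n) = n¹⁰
True

f(n) = n! is O(n!), and g(n) = n¹⁰ is O(n¹⁰).
Since O(n!) grows at least as fast as O(n¹⁰), f(n) = Ω(g(n)) is true.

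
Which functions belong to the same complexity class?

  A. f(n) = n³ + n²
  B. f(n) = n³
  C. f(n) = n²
A and B

Examining each function:
  A. n³ + n² is O(n³)
  B. n³ is O(n³)
  C. n² is O(n²)

Functions A and B both have the same complexity class.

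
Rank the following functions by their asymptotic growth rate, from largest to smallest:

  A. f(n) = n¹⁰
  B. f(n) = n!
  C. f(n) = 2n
B > A > C

Comparing growth rates:
B = n! is O(n!)
A = n¹⁰ is O(n¹⁰)
C = 2n is O(n)

Therefore, the order from fastest to slowest is: B > A > C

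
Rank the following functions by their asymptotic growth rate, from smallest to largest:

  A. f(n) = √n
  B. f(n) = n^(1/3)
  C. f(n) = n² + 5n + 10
B < A < C

Comparing growth rates:
B = n^(1/3) is O(n^(1/3))
A = √n is O(√n)
C = n² + 5n + 10 is O(n²)

Therefore, the order from slowest to fastest is: B < A < C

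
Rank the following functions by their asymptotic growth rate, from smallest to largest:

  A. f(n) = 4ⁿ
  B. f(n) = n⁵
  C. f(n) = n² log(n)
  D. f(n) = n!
C < B < A < D

Comparing growth rates:
C = n² log(n) is O(n² log n)
B = n⁵ is O(n⁵)
A = 4ⁿ is O(4ⁿ)
D = n! is O(n!)

Therefore, the order from slowest to fastest is: C < B < A < D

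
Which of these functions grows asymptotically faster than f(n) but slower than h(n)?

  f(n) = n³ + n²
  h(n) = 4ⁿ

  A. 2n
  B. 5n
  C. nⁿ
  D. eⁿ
D

We need g(n) with n³ + n² = o(g(n)) and g(n) = o(4ⁿ), i.e. O(n³) ≺ g ≺ O(4ⁿ).
Check each option:
  A. 2n — O(n) does not grow strictly faster than f(n)
  B. 5n — O(n) does not grow strictly faster than f(n)
  C. nⁿ — O(nⁿ) does not grow strictly slower than h(n)
  D. eⁿ — O(eⁿ) is strictly between O(n³) and O(4ⁿ) ✓

Only option D (eⁿ) lies strictly between.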